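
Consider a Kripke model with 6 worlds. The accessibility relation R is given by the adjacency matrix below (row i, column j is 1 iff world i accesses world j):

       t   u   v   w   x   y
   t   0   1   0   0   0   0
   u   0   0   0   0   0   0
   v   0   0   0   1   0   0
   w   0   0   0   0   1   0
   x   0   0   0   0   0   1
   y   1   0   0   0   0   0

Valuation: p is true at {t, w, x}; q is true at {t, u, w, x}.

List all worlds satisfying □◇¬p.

t: successors {u}; ◇¬p there: u:F. ✗
u: no successors, so □◇¬p holds vacuously. ✓
v: successors {w}; ◇¬p there: w:F. ✗
w: successors {x}; ◇¬p there: x:T. ✓
x: successors {y}; ◇¬p there: y:F. ✗
y: successors {t}; ◇¬p there: t:T. ✓

{u, w, y}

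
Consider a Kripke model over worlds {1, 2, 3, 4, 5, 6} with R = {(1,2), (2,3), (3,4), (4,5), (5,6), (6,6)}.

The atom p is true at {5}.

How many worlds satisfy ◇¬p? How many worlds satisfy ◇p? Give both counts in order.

5 and 1

For ◇¬p:
1: successors {2}; ¬p there: 2:T. ✓
2: successors {3}; ¬p there: 3:T. ✓
3: successors {4}; ¬p there: 4:T. ✓
4: successors {5}; ¬p there: 5:F. ✗
5: successors {6}; ¬p there: 6:T. ✓
6: successors {6}; ¬p there: 6:T. ✓
— 5 worlds.
For ◇p:
1: successors {2}; p there: 2:F. ✗
2: successors {3}; p there: 3:F. ✗
3: successors {4}; p there: 4:F. ✗
4: successors {5}; p there: 5:T. ✓
5: successors {6}; p there: 6:F. ✗
6: successors {6}; p there: 6:F. ✗
— 1 world.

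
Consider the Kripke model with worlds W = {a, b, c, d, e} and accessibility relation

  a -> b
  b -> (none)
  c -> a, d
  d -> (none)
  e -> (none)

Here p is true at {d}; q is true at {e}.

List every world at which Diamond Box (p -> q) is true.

a: successors {b}; Box (p -> q) there: b:T. ✓
b: no successors, so Diamond Box (p -> q) fails. ✗
c: successors {a, d}; Box (p -> q) there: a:T, d:T. ✓
d: no successors, so Diamond Box (p -> q) fails. ✗
e: no successors, so Diamond Box (p -> q) fails. ✗

{a, c}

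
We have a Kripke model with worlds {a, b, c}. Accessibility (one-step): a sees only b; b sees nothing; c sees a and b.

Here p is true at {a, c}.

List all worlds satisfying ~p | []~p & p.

{a, b}

a: ~p is F, []~p & p is T. ✓
b: ~p is T, []~p & p is F. ✓
c: ~p is F, []~p & p is F. ✗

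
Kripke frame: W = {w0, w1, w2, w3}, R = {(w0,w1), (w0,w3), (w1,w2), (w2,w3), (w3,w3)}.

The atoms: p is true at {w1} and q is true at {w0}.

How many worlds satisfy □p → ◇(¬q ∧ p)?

w0: □p is F, ◇(¬q ∧ p) is T. ✓
w1: □p is F, ◇(¬q ∧ p) is F. ✓
w2: □p is F, ◇(¬q ∧ p) is F. ✓
w3: □p is F, ◇(¬q ∧ p) is F. ✓
Satisfying worlds: {w0, w1, w2, w3}.

4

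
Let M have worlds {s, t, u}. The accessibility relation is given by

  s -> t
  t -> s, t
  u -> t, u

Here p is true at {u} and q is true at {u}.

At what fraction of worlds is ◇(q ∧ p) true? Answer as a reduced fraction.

1/3

s: successors {t}; q ∧ p there: t:F. ✗
t: successors {s, t}; q ∧ p there: s:F, t:F. ✗
u: successors {t, u}; q ∧ p there: t:F, u:T. ✓
That's 1 of 3 worlds, so 1/3.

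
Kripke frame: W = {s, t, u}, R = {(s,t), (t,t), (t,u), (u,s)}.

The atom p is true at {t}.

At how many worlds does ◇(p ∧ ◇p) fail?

s: successors {t}; p ∧ ◇p there: t:T. ✓
t: successors {t, u}; p ∧ ◇p there: t:T, u:F. ✓
u: successors {s}; p ∧ ◇p there: s:F. ✗
Satisfying worlds: {s, t}.
So ◇(p ∧ ◇p) fails at the other 1 world.

1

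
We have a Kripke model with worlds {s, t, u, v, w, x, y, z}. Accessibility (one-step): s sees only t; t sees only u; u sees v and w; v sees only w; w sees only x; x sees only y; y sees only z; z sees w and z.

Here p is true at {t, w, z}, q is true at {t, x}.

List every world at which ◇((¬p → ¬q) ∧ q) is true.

s: successors {t}; (¬p → ¬q) ∧ q there: t:T. ✓
t: successors {u}; (¬p → ¬q) ∧ q there: u:F. ✗
u: successors {v, w}; (¬p → ¬q) ∧ q there: v:F, w:F. ✗
v: successors {w}; (¬p → ¬q) ∧ q there: w:F. ✗
w: successors {x}; (¬p → ¬q) ∧ q there: x:F. ✗
x: successors {y}; (¬p → ¬q) ∧ q there: y:F. ✗
y: successors {z}; (¬p → ¬q) ∧ q there: z:F. ✗
z: successors {w, z}; (¬p → ¬q) ∧ q there: w:F, z:F. ✗

{s}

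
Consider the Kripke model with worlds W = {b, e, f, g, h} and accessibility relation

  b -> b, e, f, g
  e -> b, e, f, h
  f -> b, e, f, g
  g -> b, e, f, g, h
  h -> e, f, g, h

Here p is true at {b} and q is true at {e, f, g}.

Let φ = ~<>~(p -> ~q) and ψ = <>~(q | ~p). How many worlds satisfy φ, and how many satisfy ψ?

5 and 4

For ~<>~(p -> ~q):
b: <>~(p -> ~q) is F. ✓
e: <>~(p -> ~q) is F. ✓
f: <>~(p -> ~q) is F. ✓
g: <>~(p -> ~q) is F. ✓
h: <>~(p -> ~q) is F. ✓
— 5 worlds.
For <>~(q | ~p):
b: successors {b, e, f, g}; ~(q | ~p) there: b:T, e:F, f:F, g:F. ✓
e: successors {b, e, f, h}; ~(q | ~p) there: b:T, e:F, f:F, h:F. ✓
f: successors {b, e, f, g}; ~(q | ~p) there: b:T, e:F, f:F, g:F. ✓
g: successors {b, e, f, g, h}; ~(q | ~p) there: b:T, e:F, f:F, g:F, h:F. ✓
h: successors {e, f, g, h}; ~(q | ~p) there: e:F, f:F, g:F, h:F. ✗
— 4 worlds.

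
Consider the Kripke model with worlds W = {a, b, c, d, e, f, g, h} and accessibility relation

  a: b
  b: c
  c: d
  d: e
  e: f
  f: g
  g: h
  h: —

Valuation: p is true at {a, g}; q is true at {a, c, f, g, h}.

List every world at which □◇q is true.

a: successors {b}; ◇q there: b:T. ✓
b: successors {c}; ◇q there: c:F. ✗
c: successors {d}; ◇q there: d:F. ✗
d: successors {e}; ◇q there: e:T. ✓
e: successors {f}; ◇q there: f:T. ✓
f: successors {g}; ◇q there: g:T. ✓
g: successors {h}; ◇q there: h:F. ✗
h: no successors, so □◇q holds vacuously. ✓

{a, d, e, f, h}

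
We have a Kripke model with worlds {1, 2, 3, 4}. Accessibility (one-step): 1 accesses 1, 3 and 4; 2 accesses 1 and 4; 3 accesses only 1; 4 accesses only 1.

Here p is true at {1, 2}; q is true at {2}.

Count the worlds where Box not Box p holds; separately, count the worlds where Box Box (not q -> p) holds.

2 and 0

For Box not Box p:
1: successors {1, 3, 4}; not Box p there: 1:T, 3:F, 4:F. ✗
2: successors {1, 4}; not Box p there: 1:T, 4:F. ✗
3: successors {1}; not Box p there: 1:T. ✓
4: successors {1}; not Box p there: 1:T. ✓
— 2 worlds.
For Box Box (not q -> p):
1: successors {1, 3, 4}; Box (not q -> p) there: 1:F, 3:T, 4:T. ✗
2: successors {1, 4}; Box (not q -> p) there: 1:F, 4:T. ✗
3: successors {1}; Box (not q -> p) there: 1:F. ✗
4: successors {1}; Box (not q -> p) there: 1:F. ✗
— 0 worlds.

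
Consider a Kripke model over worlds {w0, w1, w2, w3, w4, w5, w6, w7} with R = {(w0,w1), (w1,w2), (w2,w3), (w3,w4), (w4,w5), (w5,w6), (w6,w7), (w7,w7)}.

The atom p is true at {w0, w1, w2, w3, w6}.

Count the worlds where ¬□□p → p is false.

2

w0: ¬□□p is F, p is T. ✓
w1: ¬□□p is F, p is T. ✓
w2: ¬□□p is T, p is T. ✓
w3: ¬□□p is T, p is T. ✓
w4: ¬□□p is F, p is F. ✓
w5: ¬□□p is T, p is F. ✗
w6: ¬□□p is T, p is T. ✓
w7: ¬□□p is T, p is F. ✗
Satisfying worlds: {w0, w1, w2, w3, w4, w6}.
So ¬□□p → p fails at the other 2 worlds.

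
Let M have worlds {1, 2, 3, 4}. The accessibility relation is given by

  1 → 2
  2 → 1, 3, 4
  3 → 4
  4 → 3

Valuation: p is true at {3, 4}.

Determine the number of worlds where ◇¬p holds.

1: successors {2}; ¬p there: 2:T. ✓
2: successors {1, 3, 4}; ¬p there: 1:T, 3:F, 4:F. ✓
3: successors {4}; ¬p there: 4:F. ✗
4: successors {3}; ¬p there: 3:F. ✗
Satisfying worlds: {1, 2}.

2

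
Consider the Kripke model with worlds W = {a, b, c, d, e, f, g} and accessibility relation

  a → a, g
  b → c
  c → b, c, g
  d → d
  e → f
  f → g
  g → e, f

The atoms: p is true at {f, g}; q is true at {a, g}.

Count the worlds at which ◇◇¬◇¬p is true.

a: successors {a, g}; ◇¬◇¬p there: a:F, g:T. ✓
b: successors {c}; ◇¬◇¬p there: c:F. ✗
c: successors {b, c, g}; ◇¬◇¬p there: b:F, c:F, g:T. ✓
d: successors {d}; ◇¬◇¬p there: d:F. ✗
e: successors {f}; ◇¬◇¬p there: f:F. ✗
f: successors {g}; ◇¬◇¬p there: g:T. ✓
g: successors {e, f}; ◇¬◇¬p there: e:T, f:F. ✓
Satisfying worlds: {a, c, f, g}.

4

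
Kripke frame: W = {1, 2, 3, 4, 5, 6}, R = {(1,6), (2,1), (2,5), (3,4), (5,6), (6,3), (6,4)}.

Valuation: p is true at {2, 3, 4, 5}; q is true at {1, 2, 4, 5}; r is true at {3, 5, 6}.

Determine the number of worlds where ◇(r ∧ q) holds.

1: successors {6}; r ∧ q there: 6:F. ✗
2: successors {1, 5}; r ∧ q there: 1:F, 5:T. ✓
3: successors {4}; r ∧ q there: 4:F. ✗
4: no successors, so ◇(r ∧ q) fails. ✗
5: successors {6}; r ∧ q there: 6:F. ✗
6: successors {3, 4}; r ∧ q there: 3:F, 4:F. ✗
Satisfying worlds: {2}.

1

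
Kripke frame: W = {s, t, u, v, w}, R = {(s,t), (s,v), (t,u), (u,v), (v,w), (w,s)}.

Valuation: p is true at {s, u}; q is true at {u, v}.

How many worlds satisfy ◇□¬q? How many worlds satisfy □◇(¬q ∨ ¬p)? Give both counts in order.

For ◇□¬q:
s: successors {t, v}; □¬q there: t:F, v:T. ✓
t: successors {u}; □¬q there: u:F. ✗
u: successors {v}; □¬q there: v:T. ✓
v: successors {w}; □¬q there: w:T. ✓
w: successors {s}; □¬q there: s:F. ✗
— 3 worlds.
For □◇(¬q ∨ ¬p):
s: successors {t, v}; ◇(¬q ∨ ¬p) there: t:F, v:T. ✗
t: successors {u}; ◇(¬q ∨ ¬p) there: u:T. ✓
u: successors {v}; ◇(¬q ∨ ¬p) there: v:T. ✓
v: successors {w}; ◇(¬q ∨ ¬p) there: w:T. ✓
w: successors {s}; ◇(¬q ∨ ¬p) there: s:T. ✓
— 4 worlds.

3 and 4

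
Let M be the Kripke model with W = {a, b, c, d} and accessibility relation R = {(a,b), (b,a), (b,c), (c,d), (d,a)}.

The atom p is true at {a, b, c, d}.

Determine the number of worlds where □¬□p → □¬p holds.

4

a: □¬□p is F, □¬p is F. ✓
b: □¬□p is F, □¬p is F. ✓
c: □¬□p is F, □¬p is F. ✓
d: □¬□p is F, □¬p is F. ✓
Satisfying worlds: {a, b, c, d}.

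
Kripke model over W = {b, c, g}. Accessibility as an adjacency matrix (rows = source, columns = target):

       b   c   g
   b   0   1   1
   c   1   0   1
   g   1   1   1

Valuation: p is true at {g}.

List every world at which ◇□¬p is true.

∅

b: successors {c, g}; □¬p there: c:F, g:F. ✗
c: successors {b, g}; □¬p there: b:F, g:F. ✗
g: successors {b, c, g}; □¬p there: b:F, c:F, g:F. ✗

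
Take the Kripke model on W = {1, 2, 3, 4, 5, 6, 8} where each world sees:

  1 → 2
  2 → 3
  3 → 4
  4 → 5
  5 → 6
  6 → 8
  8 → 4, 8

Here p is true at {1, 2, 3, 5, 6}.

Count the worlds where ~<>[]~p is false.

4

1: <>[]~p is F. ✓
2: <>[]~p is T. ✗
3: <>[]~p is F. ✓
4: <>[]~p is F. ✓
5: <>[]~p is T. ✗
6: <>[]~p is T. ✗
8: <>[]~p is T. ✗
Satisfying worlds: {1, 3, 4}.
So ~<>[]~p fails at the other 4 worlds.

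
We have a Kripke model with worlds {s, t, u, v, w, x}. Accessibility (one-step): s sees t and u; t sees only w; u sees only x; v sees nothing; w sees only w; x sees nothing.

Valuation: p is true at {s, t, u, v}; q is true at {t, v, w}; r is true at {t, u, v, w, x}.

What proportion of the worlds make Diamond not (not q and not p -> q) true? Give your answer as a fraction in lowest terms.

1/6

s: successors {t, u}; not (not q and not p -> q) there: t:F, u:F. ✗
t: successors {w}; not (not q and not p -> q) there: w:F. ✗
u: successors {x}; not (not q and not p -> q) there: x:T. ✓
v: no successors, so Diamond not (not q and not p -> q) fails. ✗
w: successors {w}; not (not q and not p -> q) there: w:F. ✗
x: no successors, so Diamond not (not q and not p -> q) fails. ✗
That's 1 of 6 worlds, so 1/6.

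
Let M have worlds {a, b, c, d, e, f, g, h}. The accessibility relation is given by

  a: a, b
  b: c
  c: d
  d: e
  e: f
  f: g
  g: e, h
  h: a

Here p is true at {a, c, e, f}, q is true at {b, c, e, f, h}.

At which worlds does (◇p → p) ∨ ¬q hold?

a: ◇p → p is T, ¬q is T. ✓
b: ◇p → p is F, ¬q is F. ✗
c: ◇p → p is T, ¬q is F. ✓
d: ◇p → p is F, ¬q is T. ✓
e: ◇p → p is T, ¬q is F. ✓
f: ◇p → p is T, ¬q is F. ✓
g: ◇p → p is F, ¬q is T. ✓
h: ◇p → p is F, ¬q is F. ✗

{a, c, d, e, f, g}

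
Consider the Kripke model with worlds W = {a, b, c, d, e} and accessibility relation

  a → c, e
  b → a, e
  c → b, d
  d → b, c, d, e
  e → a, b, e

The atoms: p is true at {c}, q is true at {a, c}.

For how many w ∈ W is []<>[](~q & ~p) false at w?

5

a: successors {c, e}; <>[](~q & ~p) there: c:F, e:F. ✗
b: successors {a, e}; <>[](~q & ~p) there: a:T, e:F. ✗
c: successors {b, d}; <>[](~q & ~p) there: b:F, d:T. ✗
d: successors {b, c, d, e}; <>[](~q & ~p) there: b:F, c:F, d:T, e:F. ✗
e: successors {a, b, e}; <>[](~q & ~p) there: a:T, b:F, e:F. ✗
Satisfying worlds: ∅.
So []<>[](~q & ~p) fails at the other 5 worlds.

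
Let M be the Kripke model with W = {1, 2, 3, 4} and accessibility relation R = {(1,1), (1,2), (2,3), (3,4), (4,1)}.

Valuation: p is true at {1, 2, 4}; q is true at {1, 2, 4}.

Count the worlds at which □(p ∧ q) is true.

3

1: successors {1, 2}; p ∧ q there: 1:T, 2:T. ✓
2: successors {3}; p ∧ q there: 3:F. ✗
3: successors {4}; p ∧ q there: 4:T. ✓
4: successors {1}; p ∧ q there: 1:T. ✓
Satisfying worlds: {1, 3, 4}.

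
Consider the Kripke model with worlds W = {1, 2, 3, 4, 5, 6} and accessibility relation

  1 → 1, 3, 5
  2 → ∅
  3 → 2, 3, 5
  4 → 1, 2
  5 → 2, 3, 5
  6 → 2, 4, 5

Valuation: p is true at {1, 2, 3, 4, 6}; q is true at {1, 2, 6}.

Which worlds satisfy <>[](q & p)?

{3, 4, 5, 6}

1: successors {1, 3, 5}; [](q & p) there: 1:F, 3:F, 5:F. ✗
2: no successors, so <>[](q & p) fails. ✗
3: successors {2, 3, 5}; [](q & p) there: 2:T, 3:F, 5:F. ✓
4: successors {1, 2}; [](q & p) there: 1:F, 2:T. ✓
5: successors {2, 3, 5}; [](q & p) there: 2:T, 3:F, 5:F. ✓
6: successors {2, 4, 5}; [](q & p) there: 2:T, 4:T, 5:F. ✓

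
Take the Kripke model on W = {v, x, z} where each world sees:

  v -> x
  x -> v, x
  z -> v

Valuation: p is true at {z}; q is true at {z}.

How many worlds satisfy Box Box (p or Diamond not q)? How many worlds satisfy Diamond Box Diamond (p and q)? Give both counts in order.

For Box Box (p or Diamond not q):
v: successors {x}; Box (p or Diamond not q) there: x:T. ✓
x: successors {v, x}; Box (p or Diamond not q) there: v:T, x:T. ✓
z: successors {v}; Box (p or Diamond not q) there: v:T. ✓
— 3 worlds.
For Diamond Box Diamond (p and q):
v: successors {x}; Box Diamond (p and q) there: x:F. ✗
x: successors {v, x}; Box Diamond (p and q) there: v:F, x:F. ✗
z: successors {v}; Box Diamond (p and q) there: v:F. ✗
— 0 worlds.

3 and 0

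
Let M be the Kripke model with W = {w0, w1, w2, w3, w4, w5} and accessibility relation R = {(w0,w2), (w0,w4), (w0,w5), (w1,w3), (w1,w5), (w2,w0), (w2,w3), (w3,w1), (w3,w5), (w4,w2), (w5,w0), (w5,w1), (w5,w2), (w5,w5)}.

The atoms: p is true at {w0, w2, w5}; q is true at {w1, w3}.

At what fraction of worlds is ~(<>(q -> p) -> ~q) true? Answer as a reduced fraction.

1/3

w0: <>(q -> p) -> ~q is T. ✗
w1: <>(q -> p) -> ~q is F. ✓
w2: <>(q -> p) -> ~q is T. ✗
w3: <>(q -> p) -> ~q is F. ✓
w4: <>(q -> p) -> ~q is T. ✗
w5: <>(q -> p) -> ~q is T. ✗
That's 2 of 6 worlds, so 2/6 = 1/3.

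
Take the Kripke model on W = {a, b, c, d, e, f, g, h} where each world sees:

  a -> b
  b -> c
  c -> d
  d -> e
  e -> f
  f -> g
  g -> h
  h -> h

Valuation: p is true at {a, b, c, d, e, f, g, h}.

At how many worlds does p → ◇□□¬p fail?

a: p is T, ◇□□¬p is F. ✗
b: p is T, ◇□□¬p is F. ✗
c: p is T, ◇□□¬p is F. ✗
d: p is T, ◇□□¬p is F. ✗
e: p is T, ◇□□¬p is F. ✗
f: p is T, ◇□□¬p is F. ✗
g: p is T, ◇□□¬p is F. ✗
h: p is T, ◇□□¬p is F. ✗
Satisfying worlds: ∅.
So p → ◇□□¬p fails at the other 8 worlds.

8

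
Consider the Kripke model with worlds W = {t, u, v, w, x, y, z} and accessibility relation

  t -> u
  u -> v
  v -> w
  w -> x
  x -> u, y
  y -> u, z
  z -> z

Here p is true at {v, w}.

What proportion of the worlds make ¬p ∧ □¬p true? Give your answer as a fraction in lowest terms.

4/7

t: ¬p is T, □¬p is T. ✓
u: ¬p is T, □¬p is F. ✗
v: ¬p is F, □¬p is F. ✗
w: ¬p is F, □¬p is T. ✗
x: ¬p is T, □¬p is T. ✓
y: ¬p is T, □¬p is T. ✓
z: ¬p is T, □¬p is T. ✓
That's 4 of 7 worlds, so 4/7.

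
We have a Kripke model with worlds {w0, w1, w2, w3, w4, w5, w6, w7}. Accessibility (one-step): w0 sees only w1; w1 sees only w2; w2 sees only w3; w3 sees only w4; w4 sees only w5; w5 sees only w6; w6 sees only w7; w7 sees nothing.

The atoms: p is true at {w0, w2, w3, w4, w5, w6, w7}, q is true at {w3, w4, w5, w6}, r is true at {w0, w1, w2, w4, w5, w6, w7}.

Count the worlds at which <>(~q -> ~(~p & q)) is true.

7

w0: successors {w1}; ~q -> ~(~p & q) there: w1:T. ✓
w1: successors {w2}; ~q -> ~(~p & q) there: w2:T. ✓
w2: successors {w3}; ~q -> ~(~p & q) there: w3:T. ✓
w3: successors {w4}; ~q -> ~(~p & q) there: w4:T. ✓
w4: successors {w5}; ~q -> ~(~p & q) there: w5:T. ✓
w5: successors {w6}; ~q -> ~(~p & q) there: w6:T. ✓
w6: successors {w7}; ~q -> ~(~p & q) there: w7:T. ✓
w7: no successors, so <>(~q -> ~(~p & q)) fails. ✗
Satisfying worlds: {w0, w1, w2, w3, w4, w5, w6}.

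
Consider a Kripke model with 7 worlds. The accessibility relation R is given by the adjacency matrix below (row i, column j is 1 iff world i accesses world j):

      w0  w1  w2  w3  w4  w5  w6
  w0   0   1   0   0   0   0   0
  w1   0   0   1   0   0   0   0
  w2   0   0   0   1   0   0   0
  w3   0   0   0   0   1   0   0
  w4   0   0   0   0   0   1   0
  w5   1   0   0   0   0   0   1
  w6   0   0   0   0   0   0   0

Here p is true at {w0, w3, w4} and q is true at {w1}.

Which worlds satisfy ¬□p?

w0: □p is F. ✓
w1: □p is F. ✓
w2: □p is T. ✗
w3: □p is T. ✗
w4: □p is F. ✓
w5: □p is F. ✓
w6: □p is T. ✗

{w0, w1, w4, w5}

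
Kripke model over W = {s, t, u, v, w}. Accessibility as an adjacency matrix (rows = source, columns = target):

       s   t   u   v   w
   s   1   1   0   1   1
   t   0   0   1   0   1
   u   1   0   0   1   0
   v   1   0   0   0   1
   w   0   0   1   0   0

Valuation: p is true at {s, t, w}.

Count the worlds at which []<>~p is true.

s: successors {s, t, v, w}; <>~p there: s:T, t:T, v:F, w:T. ✗
t: successors {u, w}; <>~p there: u:T, w:T. ✓
u: successors {s, v}; <>~p there: s:T, v:F. ✗
v: successors {s, w}; <>~p there: s:T, w:T. ✓
w: successors {u}; <>~p there: u:T. ✓
Satisfying worlds: {t, v, w}.

3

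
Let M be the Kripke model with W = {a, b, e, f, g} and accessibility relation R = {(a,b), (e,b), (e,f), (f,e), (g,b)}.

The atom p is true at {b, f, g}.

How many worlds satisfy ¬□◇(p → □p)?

3

a: □◇(p → □p) is F. ✓
b: □◇(p → □p) is T. ✗
e: □◇(p → □p) is F. ✓
f: □◇(p → □p) is T. ✗
g: □◇(p → □p) is F. ✓
Satisfying worlds: {a, e, g}.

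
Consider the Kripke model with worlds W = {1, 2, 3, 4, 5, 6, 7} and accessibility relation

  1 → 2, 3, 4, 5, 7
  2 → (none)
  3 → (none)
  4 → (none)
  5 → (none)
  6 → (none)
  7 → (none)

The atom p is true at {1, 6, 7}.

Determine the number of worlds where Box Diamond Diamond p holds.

1: successors {2, 3, 4, 5, 7}; Diamond Diamond p there: 2:F, 3:F, 4:F, 5:F, 7:F. ✗
2: no successors, so Box Diamond Diamond p holds vacuously. ✓
3: no successors, so Box Diamond Diamond p holds vacuously. ✓
4: no successors, so Box Diamond Diamond p holds vacuously. ✓
5: no successors, so Box Diamond Diamond p holds vacuously. ✓
6: no successors, so Box Diamond Diamond p holds vacuously. ✓
7: no successors, so Box Diamond Diamond p holds vacuously. ✓
Satisfying worlds: {2, 3, 4, 5, 6, 7}.

6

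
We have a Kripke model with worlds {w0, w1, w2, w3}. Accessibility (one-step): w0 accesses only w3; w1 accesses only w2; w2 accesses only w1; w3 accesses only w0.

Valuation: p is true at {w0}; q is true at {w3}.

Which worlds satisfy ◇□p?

{w0}

w0: successors {w3}; □p there: w3:T. ✓
w1: successors {w2}; □p there: w2:F. ✗
w2: successors {w1}; □p there: w1:F. ✗
w3: successors {w0}; □p there: w0:F. ✗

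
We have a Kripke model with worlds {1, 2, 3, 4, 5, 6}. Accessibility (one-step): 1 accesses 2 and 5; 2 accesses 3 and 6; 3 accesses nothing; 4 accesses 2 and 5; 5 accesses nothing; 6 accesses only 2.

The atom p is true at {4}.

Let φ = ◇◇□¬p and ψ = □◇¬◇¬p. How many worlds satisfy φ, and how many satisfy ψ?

4 and 3

For ◇◇□¬p:
1: successors {2, 5}; ◇□¬p there: 2:T, 5:F. ✓
2: successors {3, 6}; ◇□¬p there: 3:F, 6:T. ✓
3: no successors, so ◇◇□¬p fails. ✗
4: successors {2, 5}; ◇□¬p there: 2:T, 5:F. ✓
5: no successors, so ◇◇□¬p fails. ✗
6: successors {2}; ◇□¬p there: 2:T. ✓
— 4 worlds.
For □◇¬◇¬p:
1: successors {2, 5}; ◇¬◇¬p there: 2:T, 5:F. ✗
2: successors {3, 6}; ◇¬◇¬p there: 3:F, 6:F. ✗
3: no successors, so □◇¬◇¬p holds vacuously. ✓
4: successors {2, 5}; ◇¬◇¬p there: 2:T, 5:F. ✗
5: no successors, so □◇¬◇¬p holds vacuously. ✓
6: successors {2}; ◇¬◇¬p there: 2:T. ✓
— 3 worlds.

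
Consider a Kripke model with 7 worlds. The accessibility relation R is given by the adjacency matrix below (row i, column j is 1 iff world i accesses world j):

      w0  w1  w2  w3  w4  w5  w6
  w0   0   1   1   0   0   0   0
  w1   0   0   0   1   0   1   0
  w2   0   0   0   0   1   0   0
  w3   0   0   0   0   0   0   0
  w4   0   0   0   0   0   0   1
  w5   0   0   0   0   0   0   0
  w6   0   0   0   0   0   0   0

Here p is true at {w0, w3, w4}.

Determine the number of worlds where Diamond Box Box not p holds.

w0: successors {w1, w2}; Box Box not p there: w1:T, w2:T. ✓
w1: successors {w3, w5}; Box Box not p there: w3:T, w5:T. ✓
w2: successors {w4}; Box Box not p there: w4:T. ✓
w3: no successors, so Diamond Box Box not p fails. ✗
w4: successors {w6}; Box Box not p there: w6:T. ✓
w5: no successors, so Diamond Box Box not p fails. ✗
w6: no successors, so Diamond Box Box not p fails. ✗
Satisfying worlds: {w0, w1, w2, w4}.

4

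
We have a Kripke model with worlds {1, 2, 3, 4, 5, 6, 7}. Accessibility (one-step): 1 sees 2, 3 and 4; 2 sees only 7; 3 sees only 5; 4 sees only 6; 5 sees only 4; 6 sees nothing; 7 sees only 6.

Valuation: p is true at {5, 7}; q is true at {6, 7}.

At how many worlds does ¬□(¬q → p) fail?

5

1: □(¬q → p) is F. ✓
2: □(¬q → p) is T. ✗
3: □(¬q → p) is T. ✗
4: □(¬q → p) is T. ✗
5: □(¬q → p) is F. ✓
6: □(¬q → p) is T. ✗
7: □(¬q → p) is T. ✗
Satisfying worlds: {1, 5}.
So ¬□(¬q → p) fails at the other 5 worlds.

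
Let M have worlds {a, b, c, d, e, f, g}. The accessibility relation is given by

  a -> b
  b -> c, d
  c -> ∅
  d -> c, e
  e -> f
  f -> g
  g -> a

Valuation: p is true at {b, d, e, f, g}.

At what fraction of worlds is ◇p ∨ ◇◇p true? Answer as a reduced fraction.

6/7

a: ◇p is T, ◇◇p is T. ✓
b: ◇p is T, ◇◇p is T. ✓
c: ◇p is F, ◇◇p is F. ✗
d: ◇p is T, ◇◇p is T. ✓
e: ◇p is T, ◇◇p is T. ✓
f: ◇p is T, ◇◇p is F. ✓
g: ◇p is F, ◇◇p is T. ✓
That's 6 of 7 worlds, so 6/7.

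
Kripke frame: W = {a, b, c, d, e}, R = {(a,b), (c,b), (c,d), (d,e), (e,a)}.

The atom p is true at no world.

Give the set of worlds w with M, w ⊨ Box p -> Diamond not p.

a: Box p is F, Diamond not p is T. ✓
b: Box p is T, Diamond not p is F. ✗
c: Box p is F, Diamond not p is T. ✓
d: Box p is F, Diamond not p is T. ✓
e: Box p is F, Diamond not p is T. ✓

{a, c, d, e}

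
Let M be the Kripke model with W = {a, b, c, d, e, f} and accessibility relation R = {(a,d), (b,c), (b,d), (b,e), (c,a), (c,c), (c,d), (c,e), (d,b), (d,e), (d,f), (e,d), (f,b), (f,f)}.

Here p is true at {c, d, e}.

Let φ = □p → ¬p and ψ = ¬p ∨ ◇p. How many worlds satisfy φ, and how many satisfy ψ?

5 and 6

For □p → ¬p:
a: □p is T, ¬p is T. ✓
b: □p is T, ¬p is T. ✓
c: □p is F, ¬p is F. ✓
d: □p is F, ¬p is F. ✓
e: □p is T, ¬p is F. ✗
f: □p is F, ¬p is T. ✓
— 5 worlds.
For ¬p ∨ ◇p:
a: ¬p is T, ◇p is T. ✓
b: ¬p is T, ◇p is T. ✓
c: ¬p is F, ◇p is T. ✓
d: ¬p is F, ◇p is T. ✓
e: ¬p is F, ◇p is T. ✓
f: ¬p is T, ◇p is F. ✓
— 6 worlds.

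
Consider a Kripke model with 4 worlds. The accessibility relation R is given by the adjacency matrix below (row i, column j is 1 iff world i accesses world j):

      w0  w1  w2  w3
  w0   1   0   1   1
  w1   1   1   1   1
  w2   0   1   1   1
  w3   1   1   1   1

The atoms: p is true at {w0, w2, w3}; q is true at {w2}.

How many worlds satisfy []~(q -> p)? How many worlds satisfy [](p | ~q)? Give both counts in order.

0 and 4

For []~(q -> p):
w0: successors {w0, w2, w3}; ~(q -> p) there: w0:F, w2:F, w3:F. ✗
w1: successors {w0, w1, w2, w3}; ~(q -> p) there: w0:F, w1:F, w2:F, w3:F. ✗
w2: successors {w1, w2, w3}; ~(q -> p) there: w1:F, w2:F, w3:F. ✗
w3: successors {w0, w1, w2, w3}; ~(q -> p) there: w0:F, w1:F, w2:F, w3:F. ✗
— 0 worlds.
For [](p | ~q):
w0: successors {w0, w2, w3}; p | ~q there: w0:T, w2:T, w3:T. ✓
w1: successors {w0, w1, w2, w3}; p | ~q there: w0:T, w1:T, w2:T, w3:T. ✓
w2: successors {w1, w2, w3}; p | ~q there: w1:T, w2:T, w3:T. ✓
w3: successors {w0, w1, w2, w3}; p | ~q there: w0:T, w1:T, w2:T, w3:T. ✓
— 4 worlds.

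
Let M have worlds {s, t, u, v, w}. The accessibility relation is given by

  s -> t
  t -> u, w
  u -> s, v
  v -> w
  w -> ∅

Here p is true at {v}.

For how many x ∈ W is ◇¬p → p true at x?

s: ◇¬p is T, p is F. ✗
t: ◇¬p is T, p is F. ✗
u: ◇¬p is T, p is F. ✗
v: ◇¬p is T, p is T. ✓
w: ◇¬p is F, p is F. ✓
Satisfying worlds: {v, w}.

2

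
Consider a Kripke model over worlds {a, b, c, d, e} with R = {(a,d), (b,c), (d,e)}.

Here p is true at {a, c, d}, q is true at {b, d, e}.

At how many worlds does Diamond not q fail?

4

a: successors {d}; not q there: d:F. ✗
b: successors {c}; not q there: c:T. ✓
c: no successors, so Diamond not q fails. ✗
d: successors {e}; not q there: e:F. ✗
e: no successors, so Diamond not q fails. ✗
Satisfying worlds: {b}.
So Diamond not q fails at the other 4 worlds.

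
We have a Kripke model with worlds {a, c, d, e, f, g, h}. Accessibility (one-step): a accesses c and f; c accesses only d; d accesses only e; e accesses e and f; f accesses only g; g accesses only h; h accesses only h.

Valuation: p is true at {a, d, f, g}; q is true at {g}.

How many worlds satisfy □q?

a: successors {c, f}; q there: c:F, f:F. ✗
c: successors {d}; q there: d:F. ✗
d: successors {e}; q there: e:F. ✗
e: successors {e, f}; q there: e:F, f:F. ✗
f: successors {g}; q there: g:T. ✓
g: successors {h}; q there: h:F. ✗
h: successors {h}; q there: h:F. ✗
Satisfying worlds: {f}.

1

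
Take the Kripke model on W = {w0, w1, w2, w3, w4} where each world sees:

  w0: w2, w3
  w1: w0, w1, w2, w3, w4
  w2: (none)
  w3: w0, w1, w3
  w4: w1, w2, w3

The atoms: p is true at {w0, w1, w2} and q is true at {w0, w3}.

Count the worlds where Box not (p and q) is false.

w0: successors {w2, w3}; not (p and q) there: w2:T, w3:T. ✓
w1: successors {w0, w1, w2, w3, w4}; not (p and q) there: w0:F, w1:T, w2:T, w3:T, w4:T. ✗
w2: no successors, so Box not (p and q) holds vacuously. ✓
w3: successors {w0, w1, w3}; not (p and q) there: w0:F, w1:T, w3:T. ✗
w4: successors {w1, w2, w3}; not (p and q) there: w1:T, w2:T, w3:T. ✓
Satisfying worlds: {w0, w2, w4}.
So Box not (p and q) fails at the other 2 worlds.

2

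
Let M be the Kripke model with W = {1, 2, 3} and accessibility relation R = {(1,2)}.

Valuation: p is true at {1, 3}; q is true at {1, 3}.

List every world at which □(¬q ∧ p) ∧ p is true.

1: □(¬q ∧ p) is F, p is T. ✗
2: □(¬q ∧ p) is T, p is F. ✗
3: □(¬q ∧ p) is T, p is T. ✓

{3}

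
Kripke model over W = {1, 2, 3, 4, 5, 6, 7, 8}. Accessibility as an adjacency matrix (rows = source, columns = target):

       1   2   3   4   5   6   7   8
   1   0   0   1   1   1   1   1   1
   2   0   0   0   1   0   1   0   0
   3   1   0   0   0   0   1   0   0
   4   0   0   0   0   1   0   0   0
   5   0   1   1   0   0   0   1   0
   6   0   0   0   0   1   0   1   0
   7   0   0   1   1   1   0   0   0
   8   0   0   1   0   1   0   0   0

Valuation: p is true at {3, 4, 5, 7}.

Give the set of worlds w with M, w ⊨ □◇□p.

{3, 4, 5, 6, 8}

1: successors {3, 4, 5, 6, 7, 8}; ◇□p there: 3:T, 4:F, 5:T, 6:T, 7:T, 8:F. ✗
2: successors {4, 6}; ◇□p there: 4:F, 6:T. ✗
3: successors {1, 6}; ◇□p there: 1:T, 6:T. ✓
4: successors {5}; ◇□p there: 5:T. ✓
5: successors {2, 3, 7}; ◇□p there: 2:T, 3:T, 7:T. ✓
6: successors {5, 7}; ◇□p there: 5:T, 7:T. ✓
7: successors {3, 4, 5}; ◇□p there: 3:T, 4:F, 5:T. ✗
8: successors {3, 5}; ◇□p there: 3:T, 5:T. ✓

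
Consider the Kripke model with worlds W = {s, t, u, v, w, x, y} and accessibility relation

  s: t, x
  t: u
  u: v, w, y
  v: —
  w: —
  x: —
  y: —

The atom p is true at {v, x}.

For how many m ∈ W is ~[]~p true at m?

2

s: []~p is F. ✓
t: []~p is T. ✗
u: []~p is F. ✓
v: []~p is T. ✗
w: []~p is T. ✗
x: []~p is T. ✗
y: []~p is T. ✗
Satisfying worlds: {s, u}.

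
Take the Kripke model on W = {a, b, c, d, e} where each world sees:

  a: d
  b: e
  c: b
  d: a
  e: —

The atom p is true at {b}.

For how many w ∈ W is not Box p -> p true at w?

a: not Box p is T, p is F. ✗
b: not Box p is T, p is T. ✓
c: not Box p is F, p is F. ✓
d: not Box p is T, p is F. ✗
e: not Box p is F, p is F. ✓
Satisfying worlds: {b, c, e}.

3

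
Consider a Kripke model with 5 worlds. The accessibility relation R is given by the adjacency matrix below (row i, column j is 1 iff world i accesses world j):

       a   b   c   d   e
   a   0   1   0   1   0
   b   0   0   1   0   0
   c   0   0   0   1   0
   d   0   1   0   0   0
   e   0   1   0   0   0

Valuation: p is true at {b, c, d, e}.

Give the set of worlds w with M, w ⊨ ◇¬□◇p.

∅

a: successors {b, d}; ¬□◇p there: b:F, d:F. ✗
b: successors {c}; ¬□◇p there: c:F. ✗
c: successors {d}; ¬□◇p there: d:F. ✗
d: successors {b}; ¬□◇p there: b:F. ✗
e: successors {b}; ¬□◇p there: b:F. ✗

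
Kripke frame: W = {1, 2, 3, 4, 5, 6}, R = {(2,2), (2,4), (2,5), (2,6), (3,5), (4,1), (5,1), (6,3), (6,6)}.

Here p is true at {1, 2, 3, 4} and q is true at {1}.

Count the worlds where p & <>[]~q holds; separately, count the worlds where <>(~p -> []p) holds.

For p & <>[]~q:
1: p is T, <>[]~q is F. ✗
2: p is T, <>[]~q is T. ✓
3: p is T, <>[]~q is F. ✗
4: p is T, <>[]~q is T. ✓
5: p is F, <>[]~q is T. ✗
6: p is F, <>[]~q is T. ✗
— 2 worlds.
For <>(~p -> []p):
1: no successors, so <>(~p -> []p) fails. ✗
2: successors {2, 4, 5, 6}; ~p -> []p there: 2:T, 4:T, 5:T, 6:F. ✓
3: successors {5}; ~p -> []p there: 5:T. ✓
4: successors {1}; ~p -> []p there: 1:T. ✓
5: successors {1}; ~p -> []p there: 1:T. ✓
6: successors {3, 6}; ~p -> []p there: 3:T, 6:F. ✓
— 5 worlds.

2 and 5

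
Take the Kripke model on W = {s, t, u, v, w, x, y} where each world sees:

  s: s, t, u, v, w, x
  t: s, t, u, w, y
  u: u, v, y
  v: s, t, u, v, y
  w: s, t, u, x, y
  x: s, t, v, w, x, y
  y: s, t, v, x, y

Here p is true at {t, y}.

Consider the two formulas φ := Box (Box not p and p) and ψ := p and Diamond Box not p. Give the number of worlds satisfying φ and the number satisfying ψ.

For Box (Box not p and p):
s: successors {s, t, u, v, w, x}; Box not p and p there: s:F, t:F, u:F, v:F, w:F, x:F. ✗
t: successors {s, t, u, w, y}; Box not p and p there: s:F, t:F, u:F, w:F, y:F. ✗
u: successors {u, v, y}; Box not p and p there: u:F, v:F, y:F. ✗
v: successors {s, t, u, v, y}; Box not p and p there: s:F, t:F, u:F, v:F, y:F. ✗
w: successors {s, t, u, x, y}; Box not p and p there: s:F, t:F, u:F, x:F, y:F. ✗
x: successors {s, t, v, w, x, y}; Box not p and p there: s:F, t:F, v:F, w:F, x:F, y:F. ✗
y: successors {s, t, v, x, y}; Box not p and p there: s:F, t:F, v:F, x:F, y:F. ✗
— 0 worlds.
For p and Diamond Box not p:
s: p is F, Diamond Box not p is F. ✗
t: p is T, Diamond Box not p is F. ✗
u: p is F, Diamond Box not p is F. ✗
v: p is F, Diamond Box not p is F. ✗
w: p is F, Diamond Box not p is F. ✗
x: p is F, Diamond Box not p is F. ✗
y: p is T, Diamond Box not p is F. ✗
— 0 worlds.

0 and 0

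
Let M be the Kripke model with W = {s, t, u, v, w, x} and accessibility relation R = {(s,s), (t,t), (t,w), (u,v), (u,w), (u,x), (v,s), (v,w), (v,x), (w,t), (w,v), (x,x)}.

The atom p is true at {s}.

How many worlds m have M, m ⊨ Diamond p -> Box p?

s: Diamond p is T, Box p is T. ✓
t: Diamond p is F, Box p is F. ✓
u: Diamond p is F, Box p is F. ✓
v: Diamond p is T, Box p is F. ✗
w: Diamond p is F, Box p is F. ✓
x: Diamond p is F, Box p is F. ✓
Satisfying worlds: {s, t, u, w, x}.

5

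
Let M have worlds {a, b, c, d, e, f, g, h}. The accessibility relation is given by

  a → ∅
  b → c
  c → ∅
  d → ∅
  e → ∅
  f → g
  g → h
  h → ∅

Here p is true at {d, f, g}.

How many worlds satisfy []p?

6

a: no successors, so []p holds vacuously. ✓
b: successors {c}; p there: c:F. ✗
c: no successors, so []p holds vacuously. ✓
d: no successors, so []p holds vacuously. ✓
e: no successors, so []p holds vacuously. ✓
f: successors {g}; p there: g:T. ✓
g: successors {h}; p there: h:F. ✗
h: no successors, so []p holds vacuously. ✓
Satisfying worlds: {a, c, d, e, f, h}.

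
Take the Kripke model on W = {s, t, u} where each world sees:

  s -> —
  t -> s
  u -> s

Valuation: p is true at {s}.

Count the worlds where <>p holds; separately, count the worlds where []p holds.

2 and 3

For <>p:
s: no successors, so <>p fails. ✗
t: successors {s}; p there: s:T. ✓
u: successors {s}; p there: s:T. ✓
— 2 worlds.
For []p:
s: no successors, so []p holds vacuously. ✓
t: successors {s}; p there: s:T. ✓
u: successors {s}; p there: s:T. ✓
— 3 worlds.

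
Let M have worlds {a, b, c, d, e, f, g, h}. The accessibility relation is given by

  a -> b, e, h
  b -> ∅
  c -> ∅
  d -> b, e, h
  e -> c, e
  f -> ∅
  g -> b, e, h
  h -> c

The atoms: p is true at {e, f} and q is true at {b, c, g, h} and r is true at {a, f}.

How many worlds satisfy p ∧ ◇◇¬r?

1

a: p is F, ◇◇¬r is T. ✗
b: p is F, ◇◇¬r is F. ✗
c: p is F, ◇◇¬r is F. ✗
d: p is F, ◇◇¬r is T. ✗
e: p is T, ◇◇¬r is T. ✓
f: p is T, ◇◇¬r is F. ✗
g: p is F, ◇◇¬r is T. ✗
h: p is F, ◇◇¬r is F. ✗
Satisfying worlds: {e}.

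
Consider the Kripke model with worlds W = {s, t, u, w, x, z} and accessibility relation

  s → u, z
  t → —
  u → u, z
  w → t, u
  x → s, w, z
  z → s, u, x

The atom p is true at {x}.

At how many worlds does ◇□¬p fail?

s: successors {u, z}; □¬p there: u:T, z:F. ✓
t: no successors, so ◇□¬p fails. ✗
u: successors {u, z}; □¬p there: u:T, z:F. ✓
w: successors {t, u}; □¬p there: t:T, u:T. ✓
x: successors {s, w, z}; □¬p there: s:T, w:T, z:F. ✓
z: successors {s, u, x}; □¬p there: s:T, u:T, x:T. ✓
Satisfying worlds: {s, u, w, x, z}.
So ◇□¬p fails at the other 1 world.

1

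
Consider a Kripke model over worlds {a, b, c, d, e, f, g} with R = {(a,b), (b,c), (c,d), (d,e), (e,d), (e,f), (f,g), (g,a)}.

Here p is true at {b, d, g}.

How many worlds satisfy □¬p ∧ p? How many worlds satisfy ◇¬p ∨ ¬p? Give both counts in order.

3 and 7

For □¬p ∧ p:
a: □¬p is F, p is F. ✗
b: □¬p is T, p is T. ✓
c: □¬p is F, p is F. ✗
d: □¬p is T, p is T. ✓
e: □¬p is F, p is F. ✗
f: □¬p is F, p is F. ✗
g: □¬p is T, p is T. ✓
— 3 worlds.
For ◇¬p ∨ ¬p:
a: ◇¬p is F, ¬p is T. ✓
b: ◇¬p is T, ¬p is F. ✓
c: ◇¬p is F, ¬p is T. ✓
d: ◇¬p is T, ¬p is F. ✓
e: ◇¬p is T, ¬p is T. ✓
f: ◇¬p is F, ¬p is T. ✓
g: ◇¬p is T, ¬p is F. ✓
— 7 worlds.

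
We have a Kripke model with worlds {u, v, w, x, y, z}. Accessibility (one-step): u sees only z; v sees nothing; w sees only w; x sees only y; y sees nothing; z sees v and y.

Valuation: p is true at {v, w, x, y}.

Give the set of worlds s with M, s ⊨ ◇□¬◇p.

{u, x, z}

u: successors {z}; □¬◇p there: z:T. ✓
v: no successors, so ◇□¬◇p fails. ✗
w: successors {w}; □¬◇p there: w:F. ✗
x: successors {y}; □¬◇p there: y:T. ✓
y: no successors, so ◇□¬◇p fails. ✗
z: successors {v, y}; □¬◇p there: v:T, y:T. ✓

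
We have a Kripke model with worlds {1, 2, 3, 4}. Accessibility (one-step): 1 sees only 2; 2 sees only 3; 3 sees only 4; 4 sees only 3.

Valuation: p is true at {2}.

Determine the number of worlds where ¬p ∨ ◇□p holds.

3

1: ¬p is T, ◇□p is F. ✓
2: ¬p is F, ◇□p is F. ✗
3: ¬p is T, ◇□p is F. ✓
4: ¬p is T, ◇□p is F. ✓
Satisfying worlds: {1, 3, 4}.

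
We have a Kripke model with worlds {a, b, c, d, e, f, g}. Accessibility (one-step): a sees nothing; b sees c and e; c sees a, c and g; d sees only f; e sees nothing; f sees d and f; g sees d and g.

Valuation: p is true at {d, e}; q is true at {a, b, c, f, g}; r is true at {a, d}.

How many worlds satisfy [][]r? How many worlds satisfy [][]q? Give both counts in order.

For [][]r:
a: no successors, so [][]r holds vacuously. ✓
b: successors {c, e}; []r there: c:F, e:T. ✗
c: successors {a, c, g}; []r there: a:T, c:F, g:F. ✗
d: successors {f}; []r there: f:F. ✗
e: no successors, so [][]r holds vacuously. ✓
f: successors {d, f}; []r there: d:F, f:F. ✗
g: successors {d, g}; []r there: d:F, g:F. ✗
— 2 worlds.
For [][]q:
a: no successors, so [][]q holds vacuously. ✓
b: successors {c, e}; []q there: c:T, e:T. ✓
c: successors {a, c, g}; []q there: a:T, c:T, g:F. ✗
d: successors {f}; []q there: f:F. ✗
e: no successors, so [][]q holds vacuously. ✓
f: successors {d, f}; []q there: d:T, f:F. ✗
g: successors {d, g}; []q there: d:T, g:F. ✗
— 3 worlds.

2 and 3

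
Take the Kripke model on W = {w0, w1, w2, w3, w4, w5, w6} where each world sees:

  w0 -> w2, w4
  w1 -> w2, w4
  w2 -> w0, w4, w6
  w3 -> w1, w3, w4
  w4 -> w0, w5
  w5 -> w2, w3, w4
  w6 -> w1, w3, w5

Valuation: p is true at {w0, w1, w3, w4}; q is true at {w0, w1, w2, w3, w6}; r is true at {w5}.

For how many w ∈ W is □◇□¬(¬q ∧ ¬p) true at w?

7

w0: successors {w2, w4}; ◇□¬(¬q ∧ ¬p) there: w2:T, w4:T. ✓
w1: successors {w2, w4}; ◇□¬(¬q ∧ ¬p) there: w2:T, w4:T. ✓
w2: successors {w0, w4, w6}; ◇□¬(¬q ∧ ¬p) there: w0:T, w4:T, w6:T. ✓
w3: successors {w1, w3, w4}; ◇□¬(¬q ∧ ¬p) there: w1:T, w3:T, w4:T. ✓
w4: successors {w0, w5}; ◇□¬(¬q ∧ ¬p) there: w0:T, w5:T. ✓
w5: successors {w2, w3, w4}; ◇□¬(¬q ∧ ¬p) there: w2:T, w3:T, w4:T. ✓
w6: successors {w1, w3, w5}; ◇□¬(¬q ∧ ¬p) there: w1:T, w3:T, w5:T. ✓
Satisfying worlds: {w0, w1, w2, w3, w4, w5, w6}.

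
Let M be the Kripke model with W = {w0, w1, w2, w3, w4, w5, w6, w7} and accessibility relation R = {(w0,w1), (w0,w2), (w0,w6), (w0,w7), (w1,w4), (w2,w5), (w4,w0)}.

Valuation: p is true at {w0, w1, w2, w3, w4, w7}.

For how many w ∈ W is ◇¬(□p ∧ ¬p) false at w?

5

w0: successors {w1, w2, w6, w7}; ¬(□p ∧ ¬p) there: w1:T, w2:T, w6:F, w7:T. ✓
w1: successors {w4}; ¬(□p ∧ ¬p) there: w4:T. ✓
w2: successors {w5}; ¬(□p ∧ ¬p) there: w5:F. ✗
w3: no successors, so ◇¬(□p ∧ ¬p) fails. ✗
w4: successors {w0}; ¬(□p ∧ ¬p) there: w0:T. ✓
w5: no successors, so ◇¬(□p ∧ ¬p) fails. ✗
w6: no successors, so ◇¬(□p ∧ ¬p) fails. ✗
w7: no successors, so ◇¬(□p ∧ ¬p) fails. ✗
Satisfying worlds: {w0, w1, w4}.
So ◇¬(□p ∧ ¬p) fails at the other 5 worlds.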